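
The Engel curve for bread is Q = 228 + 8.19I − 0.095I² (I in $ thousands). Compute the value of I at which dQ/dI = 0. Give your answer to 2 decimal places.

dQ/dI = 8.19 − 0.19I.
The good is inferior where dQ/dI < 0. Setting dQ/dI = 0 gives I = 8.19 / 0.19 = 43.11.

43.11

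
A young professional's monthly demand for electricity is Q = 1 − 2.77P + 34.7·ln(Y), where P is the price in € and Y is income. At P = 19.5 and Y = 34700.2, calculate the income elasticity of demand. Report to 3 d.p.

0.112

At P = 19.5, Y = 34700.2: Q = 309.756.
Holding P constant, ∂Q/∂Y = 34.7/Y = 0.000999994.
η_Y = (∂Q/∂Y)·(Y/Q) = 0.000999994 × (34700.2/309.756) = 0.112.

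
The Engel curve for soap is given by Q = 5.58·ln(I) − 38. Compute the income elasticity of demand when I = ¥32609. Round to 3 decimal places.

At I = 32609: Q = 19.989.
dQ/dI = 5.58/I = 0.000171118 at this income.
η = (dQ/dI)·(I/Q) = 0.000171118 × (32609/19.989) = 0.279.

0.279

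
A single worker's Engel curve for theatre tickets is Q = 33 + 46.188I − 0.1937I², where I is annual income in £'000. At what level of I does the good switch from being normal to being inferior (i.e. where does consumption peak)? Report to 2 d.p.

119.23

dQ/dI = 46.188 − 0.3874I.
The good is inferior where dQ/dI < 0. Setting dQ/dI = 0 gives I = 46.188 / 0.3874 = 119.23.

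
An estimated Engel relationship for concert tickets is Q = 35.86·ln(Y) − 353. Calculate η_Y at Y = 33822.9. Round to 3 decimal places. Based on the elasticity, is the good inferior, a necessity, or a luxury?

1.709 (luxury)

At Y = 33822.9: Q = 20.980.
dQ/dY = 35.86/Y = 0.00106023 at this income.
η = (dQ/dY)·(Y/Q) = 0.00106023 × (33822.9/20.980) = 1.709.
Since η > 1, the good is a luxury.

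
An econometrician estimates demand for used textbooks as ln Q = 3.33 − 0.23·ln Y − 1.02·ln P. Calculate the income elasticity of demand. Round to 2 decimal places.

-0.23

In a log-linear demand, the coefficient on ln Y is the income elasticity.
So η = -0.23.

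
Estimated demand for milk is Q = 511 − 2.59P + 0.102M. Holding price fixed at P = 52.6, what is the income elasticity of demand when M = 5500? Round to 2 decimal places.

0.60

At P = 52.6, M = 5500: Q = 935.766.
Holding P constant, ∂Q/∂M = 0.102.
η_M = (∂Q/∂M)·(M/Q) = 0.102 × (5500/935.766) = 0.60.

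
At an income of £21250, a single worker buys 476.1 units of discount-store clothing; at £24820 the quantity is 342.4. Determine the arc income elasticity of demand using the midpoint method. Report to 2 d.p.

ΔQ = 342.4 − 476.1 = -133.7; midpoint Q̄ = (476.1 + 342.4)/2 = 409.25.
ΔI = 24820 − 21250 = 3570; midpoint Ī = (21250 + 24820)/2 = 23035.
η = (ΔQ/Q̄) ÷ (ΔI/Ī) = (-133.7/409.25) ÷ (3570/23035) = -2.11.

-2.11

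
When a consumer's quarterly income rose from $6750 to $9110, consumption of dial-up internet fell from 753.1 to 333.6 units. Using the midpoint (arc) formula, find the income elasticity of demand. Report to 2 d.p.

ΔQ = 333.6 − 753.1 = -419.5; midpoint Q̄ = (753.1 + 333.6)/2 = 543.35.
ΔI = 9110 − 6750 = 2360; midpoint Ī = (6750 + 9110)/2 = 7930.
η = (ΔQ/Q̄) ÷ (ΔI/Ī) = (-419.5/543.35) ÷ (2360/7930) = -2.59.

-2.59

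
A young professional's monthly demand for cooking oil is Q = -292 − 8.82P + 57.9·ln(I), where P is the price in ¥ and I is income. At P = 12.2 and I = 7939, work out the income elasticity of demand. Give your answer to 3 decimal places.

At P = 12.2, I = 7939: Q = 120.312.
Holding P constant, ∂Q/∂I = 57.9/I = 0.00729311.
η_I = (∂Q/∂I)·(I/Q) = 0.00729311 × (7939/120.312) = 0.481.

0.481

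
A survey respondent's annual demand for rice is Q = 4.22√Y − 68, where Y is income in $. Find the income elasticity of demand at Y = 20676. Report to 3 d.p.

At Y = 20676: Q = 538.800.
dQ/dY = 4.22/(2√Y) = 0.014674 at this income.
η = (dQ/dY)·(Y/Q) = 0.014674 × (20676/538.800) = 0.563.

0.563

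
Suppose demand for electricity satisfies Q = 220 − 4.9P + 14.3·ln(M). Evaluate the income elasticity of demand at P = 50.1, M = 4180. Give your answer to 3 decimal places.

At P = 50.1, M = 4180: Q = 93.744.
Holding P constant, ∂Q/∂M = 14.3/M = 0.00342105.
η_M = (∂Q/∂M)·(M/Q) = 0.00342105 × (4180/93.744) = 0.153.

0.153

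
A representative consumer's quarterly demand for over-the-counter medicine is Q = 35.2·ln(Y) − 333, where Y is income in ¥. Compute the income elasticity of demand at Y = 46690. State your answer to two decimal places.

At Y = 46690: Q = 45.445.
dQ/dY = 35.2/Y = 0.000753909 at this income.
η = (dQ/dY)·(Y/Q) = 0.000753909 × (46690/45.445) = 0.77.

0.77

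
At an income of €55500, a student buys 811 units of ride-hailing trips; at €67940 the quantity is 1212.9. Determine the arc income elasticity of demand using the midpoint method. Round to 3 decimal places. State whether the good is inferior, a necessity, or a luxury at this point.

ΔQ = 1212.9 − 811 = 401.9; midpoint Q̄ = (811 + 1212.9)/2 = 1011.95.
ΔI = 67940 − 55500 = 12440; midpoint Ī = (55500 + 67940)/2 = 61720.
η = (ΔQ/Q̄) ÷ (ΔI/Ī) = (401.9/1011.95) ÷ (12440/61720) = 1.970.
η > 1 ⇒ luxury.

1.970 (luxury)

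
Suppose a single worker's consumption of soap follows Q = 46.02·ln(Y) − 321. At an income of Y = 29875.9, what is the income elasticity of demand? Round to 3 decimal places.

At Y = 29875.9: Q = 153.227.
dQ/dY = 46.02/Y = 0.00154037 at this income.
η = (dQ/dY)·(Y/Q) = 0.00154037 × (29875.9/153.227) = 0.300.

0.300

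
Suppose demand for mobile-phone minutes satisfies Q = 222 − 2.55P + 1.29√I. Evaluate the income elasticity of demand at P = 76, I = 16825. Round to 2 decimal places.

At P = 76, I = 16825: Q = 195.527.
Holding P constant, ∂Q/∂I = 1.29/(2√I) = 0.00497258.
η_I = (∂Q/∂I)·(I/Q) = 0.00497258 × (16825/195.527) = 0.43.

0.43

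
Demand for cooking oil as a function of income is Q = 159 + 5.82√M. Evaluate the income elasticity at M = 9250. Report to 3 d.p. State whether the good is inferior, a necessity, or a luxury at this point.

0.389 (necessity)

At M = 9250: Q = 718.750.
dQ/dM = 5.82/(2√M) = 0.0302567 at this income.
η = (dQ/dM)·(M/Q) = 0.0302567 × (9250/718.750) = 0.389.
Since 0 < η < 1, the good is a necessity.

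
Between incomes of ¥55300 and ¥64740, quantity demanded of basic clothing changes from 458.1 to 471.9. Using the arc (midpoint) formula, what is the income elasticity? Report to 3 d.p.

0.189

ΔQ = 471.9 − 458.1 = 13.8; midpoint Q̄ = (458.1 + 471.9)/2 = 465.
ΔI = 64740 − 55300 = 9440; midpoint Ī = (55300 + 64740)/2 = 60020.
η = (ΔQ/Q̄) ÷ (ΔI/Ī) = (13.8/465) ÷ (9440/60020) = 0.189.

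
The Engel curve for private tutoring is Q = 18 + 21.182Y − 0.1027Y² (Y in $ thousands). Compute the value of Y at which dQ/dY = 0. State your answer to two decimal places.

dQ/dY = 21.182 − 0.2054Y.
The good is inferior where dQ/dY < 0. Setting dQ/dY = 0 gives Y = 21.182 / 0.2054 = 103.13.

103.13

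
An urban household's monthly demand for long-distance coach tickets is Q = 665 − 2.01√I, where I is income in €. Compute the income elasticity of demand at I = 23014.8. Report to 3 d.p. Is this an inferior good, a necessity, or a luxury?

At I = 23014.8: Q = 360.070.
dQ/dI = -2.01/(2√I) = -0.00662464 at this income.
η = (dQ/dI)·(I/Q) = -0.00662464 × (23014.8/360.070) = -0.423.
Since η < 0, the good is an inferior good.

-0.423 (inferior good)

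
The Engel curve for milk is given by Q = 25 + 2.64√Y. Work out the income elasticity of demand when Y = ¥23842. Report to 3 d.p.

At Y = 23842: Q = 432.639.
dQ/dY = 2.64/(2√Y) = 0.00854875 at this income.
η = (dQ/dY)·(Y/Q) = 0.00854875 × (23842/432.639) = 0.471.

0.471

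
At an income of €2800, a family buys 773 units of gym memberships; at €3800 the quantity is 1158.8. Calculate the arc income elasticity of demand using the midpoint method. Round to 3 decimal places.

1.318

ΔQ = 1158.8 − 773 = 385.8; midpoint Q̄ = (773 + 1158.8)/2 = 965.9.
ΔI = 3800 − 2800 = 1000; midpoint Ī = (2800 + 3800)/2 = 3300.
η = (ΔQ/Q̄) ÷ (ΔI/Ī) = (385.8/965.9) ÷ (1000/3300) = 1.318.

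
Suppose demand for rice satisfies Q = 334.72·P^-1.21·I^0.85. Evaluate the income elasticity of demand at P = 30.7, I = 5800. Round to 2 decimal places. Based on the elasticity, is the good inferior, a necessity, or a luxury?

For a multiplicative demand Q = A·P^α·I^β, the income elasticity is β everywhere.
Here β = 0.85, so η = 0.85.
Since 0 < η < 1, this is a necessity.

0.85 (necessity)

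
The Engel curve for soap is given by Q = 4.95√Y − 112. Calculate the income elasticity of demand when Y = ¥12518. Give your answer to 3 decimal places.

At Y = 12518: Q = 441.825.
dQ/dY = 4.95/(2√Y) = 0.0221212 at this income.
η = (dQ/dY)·(Y/Q) = 0.0221212 × (12518/441.825) = 0.627.

0.627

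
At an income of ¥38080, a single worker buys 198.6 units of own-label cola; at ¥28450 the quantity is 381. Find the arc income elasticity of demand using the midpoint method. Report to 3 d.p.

-2.174

ΔQ = 381 − 198.6 = 182.4; midpoint Q̄ = (198.6 + 381)/2 = 289.8.
ΔI = 28450 − 38080 = -9630; midpoint Ī = (38080 + 28450)/2 = 33265.
η = (ΔQ/Q̄) ÷ (ΔI/Ī) = (182.4/289.8) ÷ (-9630/33265) = -2.174.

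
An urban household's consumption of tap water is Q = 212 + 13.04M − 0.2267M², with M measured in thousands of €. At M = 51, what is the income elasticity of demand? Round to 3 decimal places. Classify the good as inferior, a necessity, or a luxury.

-1.789 (inferior good)

At M = 51: Q = 287.3933.
dQ/dM = 13.04 − 0.4534M = -10.08340.
η = (dQ/dM)·(M/Q) = -10.08340 × (51/287.3933) = -1.789.
η < 0 ⇒ inferior good.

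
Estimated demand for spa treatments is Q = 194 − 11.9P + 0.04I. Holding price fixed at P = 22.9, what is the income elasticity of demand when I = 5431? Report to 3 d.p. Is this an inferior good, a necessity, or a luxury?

1.566 (luxury)

At P = 22.9, I = 5431: Q = 138.730.
Holding P constant, ∂Q/∂I = 0.04.
η_I = (∂Q/∂I)·(I/Q) = 0.04 × (5431/138.730) = 1.566.
Since η > 1, this is a luxury.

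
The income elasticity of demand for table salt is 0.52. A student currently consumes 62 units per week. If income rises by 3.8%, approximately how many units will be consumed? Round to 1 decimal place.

%ΔQ ≈ η × %ΔI = 0.52 × 3.8% = 1.976%.
New Q ≈ 62 × (1 + 0.01976) = 63.2.

63.2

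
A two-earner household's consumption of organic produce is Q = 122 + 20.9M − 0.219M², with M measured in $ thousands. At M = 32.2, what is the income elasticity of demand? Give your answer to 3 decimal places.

0.385

At M = 32.2: Q = 567.9120.
dQ/dM = 20.9 − 0.438M = 6.79640.
η = (dQ/dM)·(M/Q) = 6.79640 × (32.2/567.9120) = 0.385.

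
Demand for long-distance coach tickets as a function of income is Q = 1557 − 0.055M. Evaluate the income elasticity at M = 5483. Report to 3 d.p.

-0.240

At M = 5483: Q = 1255.435.
dQ/dM = −0.055.
η = (dQ/dM)·(M/Q) = -0.055 × (5483/1255.435) = -0.240.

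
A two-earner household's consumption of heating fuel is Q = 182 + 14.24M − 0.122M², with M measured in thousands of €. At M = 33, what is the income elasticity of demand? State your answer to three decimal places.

0.393

At M = 33: Q = 519.0620.
dQ/dM = 14.24 − 0.244M = 6.18800.
η = (dQ/dM)·(M/Q) = 6.18800 × (33/519.0620) = 0.393.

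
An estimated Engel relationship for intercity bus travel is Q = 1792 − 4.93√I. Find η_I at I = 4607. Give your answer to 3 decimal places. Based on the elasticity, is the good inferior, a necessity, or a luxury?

At I = 4607: Q = 1457.377.
dQ/dI = -4.93/(2√I) = -0.0363168 at this income.
η = (dQ/dI)·(I/Q) = -0.0363168 × (4607/1457.377) = -0.115.
Since η < 0, the good is an inferior good.

-0.115 (inferior good)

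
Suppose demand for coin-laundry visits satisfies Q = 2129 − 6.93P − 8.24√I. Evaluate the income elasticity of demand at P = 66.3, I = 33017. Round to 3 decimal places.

-4.345

At P = 66.3, I = 33017: Q = 172.285.
Holding P constant, ∂Q/∂I = -8.24/(2√I) = -0.022674.
η_I = (∂Q/∂I)·(I/Q) = -0.022674 × (33017/172.285) = -4.345.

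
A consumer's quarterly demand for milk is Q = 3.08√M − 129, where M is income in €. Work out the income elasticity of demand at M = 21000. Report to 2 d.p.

0.70

At M = 21000: Q = 317.334.
dQ/dM = 3.08/(2√M) = 0.010627 at this income.
η = (dQ/dM)·(M/Q) = 0.010627 × (21000/317.334) = 0.70.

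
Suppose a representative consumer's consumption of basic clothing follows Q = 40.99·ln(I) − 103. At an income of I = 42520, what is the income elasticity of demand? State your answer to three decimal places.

At I = 42520: Q = 333.860.
dQ/dI = 40.99/I = 0.000964017 at this income.
η = (dQ/dI)·(I/Q) = 0.000964017 × (42520/333.860) = 0.123.

0.123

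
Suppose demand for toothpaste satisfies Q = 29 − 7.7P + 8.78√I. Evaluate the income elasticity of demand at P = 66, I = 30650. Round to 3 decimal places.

0.726

At P = 66, I = 30650: Q = 1057.927.
Holding P constant, ∂Q/∂I = 8.78/(2√I) = 0.0250755.
η_I = (∂Q/∂I)·(I/Q) = 0.0250755 × (30650/1057.927) = 0.726.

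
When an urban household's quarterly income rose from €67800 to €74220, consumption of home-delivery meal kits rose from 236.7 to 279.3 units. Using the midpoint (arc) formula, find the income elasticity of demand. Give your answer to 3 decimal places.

1.826

ΔQ = 279.3 − 236.7 = 42.6; midpoint Q̄ = (236.7 + 279.3)/2 = 258.
ΔI = 74220 − 67800 = 6420; midpoint Ī = (67800 + 74220)/2 = 71010.
η = (ΔQ/Q̄) ÷ (ΔI/Ī) = (42.6/258) ÷ (6420/71010) = 1.826.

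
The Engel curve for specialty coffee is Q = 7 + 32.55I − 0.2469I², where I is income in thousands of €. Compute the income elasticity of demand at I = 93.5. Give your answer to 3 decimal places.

-1.428

At I = 93.5: Q = 891.9635.
dQ/dI = 32.55 − 0.4938I = -13.62030.
η = (dQ/dI)·(I/Q) = -13.62030 × (93.5/891.9635) = -1.428.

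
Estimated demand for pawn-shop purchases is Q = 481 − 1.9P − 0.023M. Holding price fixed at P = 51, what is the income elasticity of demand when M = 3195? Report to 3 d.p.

-0.237

At P = 51, M = 3195: Q = 310.615.
Holding P constant, ∂Q/∂M = −0.023.
η_M = (∂Q/∂M)·(M/Q) = -0.023 × (3195/310.615) = -0.237.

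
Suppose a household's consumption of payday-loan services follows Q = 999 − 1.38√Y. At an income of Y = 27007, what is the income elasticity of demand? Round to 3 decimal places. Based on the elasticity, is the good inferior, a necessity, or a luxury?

-0.147 (inferior good)

At Y = 27007: Q = 772.213.
dQ/dY = -1.38/(2√Y) = -0.00419866 at this income.
η = (dQ/dY)·(Y/Q) = -0.00419866 × (27007/772.213) = -0.147.
Since η < 0, the good is an inferior good.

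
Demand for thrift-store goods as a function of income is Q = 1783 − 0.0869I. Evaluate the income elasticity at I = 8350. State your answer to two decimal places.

-0.69

At I = 8350: Q = 1057.385.
dQ/dI = −0.0869.
η = (dQ/dI)·(I/Q) = -0.0869 × (8350/1057.385) = -0.69.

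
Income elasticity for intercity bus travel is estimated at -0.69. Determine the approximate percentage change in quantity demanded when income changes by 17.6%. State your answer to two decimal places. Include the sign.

%ΔQ ≈ η × %ΔI = -0.69 × 17.6% = -12.14%.

-12.14%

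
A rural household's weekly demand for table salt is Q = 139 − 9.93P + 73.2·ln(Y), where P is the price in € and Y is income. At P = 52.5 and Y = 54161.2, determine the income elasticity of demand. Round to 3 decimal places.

0.176

At P = 52.5, Y = 54161.2: Q = 415.535.
Holding P constant, ∂Q/∂Y = 73.2/Y = 0.00135152.
η_Y = (∂Q/∂Y)·(Y/Q) = 0.00135152 × (54161.2/415.535) = 0.176.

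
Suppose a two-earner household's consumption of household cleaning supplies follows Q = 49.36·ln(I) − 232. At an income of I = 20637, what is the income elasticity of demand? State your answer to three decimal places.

0.191

At I = 20637: Q = 258.384.
dQ/dI = 49.36/I = 0.00239182 at this income.
η = (dQ/dI)·(I/Q) = 0.00239182 × (20637/258.384) = 0.191.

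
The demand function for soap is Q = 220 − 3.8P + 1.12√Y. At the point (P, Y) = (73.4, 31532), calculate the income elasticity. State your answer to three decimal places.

0.710

At P = 73.4, Y = 31532: Q = 139.961.
Holding P constant, ∂Q/∂Y = 1.12/(2√Y) = 0.00315364.
η_Y = (∂Q/∂Y)·(Y/Q) = 0.00315364 × (31532/139.961) = 0.710.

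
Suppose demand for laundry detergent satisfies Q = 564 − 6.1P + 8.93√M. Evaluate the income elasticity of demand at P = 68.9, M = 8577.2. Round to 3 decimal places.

0.426

At P = 68.9, M = 8577.2: Q = 970.746.
Holding P constant, ∂Q/∂M = 8.93/(2√M) = 0.0482113.
η_M = (∂Q/∂M)·(M/Q) = 0.0482113 × (8577.2/970.746) = 0.426.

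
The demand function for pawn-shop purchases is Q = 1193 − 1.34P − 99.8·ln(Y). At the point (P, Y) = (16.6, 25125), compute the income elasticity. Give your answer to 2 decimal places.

-0.63

At P = 16.6, Y = 25125: Q = 159.620.
Holding P constant, ∂Q/∂Y = -99.8/Y = -0.00397214.
η_Y = (∂Q/∂Y)·(Y/Q) = -0.00397214 × (25125/159.620) = -0.63.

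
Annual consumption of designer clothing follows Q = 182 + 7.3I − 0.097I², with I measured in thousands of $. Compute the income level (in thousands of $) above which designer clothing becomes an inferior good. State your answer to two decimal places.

dQ/dI = 7.3 − 0.194I.
The good is inferior where dQ/dI < 0. Setting dQ/dI = 0 gives I = 7.3 / 0.194 = 37.63.

37.63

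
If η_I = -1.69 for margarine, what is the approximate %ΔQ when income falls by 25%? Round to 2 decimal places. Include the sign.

42.25%

%ΔQ ≈ η × %ΔI = -1.69 × (-25%) = 42.25%.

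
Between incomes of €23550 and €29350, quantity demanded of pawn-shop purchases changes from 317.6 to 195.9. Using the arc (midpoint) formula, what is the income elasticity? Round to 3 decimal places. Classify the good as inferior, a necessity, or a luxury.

-2.162 (inferior good)

ΔQ = 195.9 − 317.6 = -121.7; midpoint Q̄ = (317.6 + 195.9)/2 = 256.75.
ΔI = 29350 − 23550 = 5800; midpoint Ī = (23550 + 29350)/2 = 26450.
η = (ΔQ/Q̄) ÷ (ΔI/Ī) = (-121.7/256.75) ÷ (5800/26450) = -2.162.
η < 0 ⇒ inferior good.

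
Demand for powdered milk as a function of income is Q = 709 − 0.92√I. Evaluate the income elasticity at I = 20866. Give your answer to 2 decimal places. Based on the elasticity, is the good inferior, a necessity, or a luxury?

-0.12 (inferior good)

At I = 20866: Q = 576.105.
dQ/dI = -0.92/(2√I) = -0.00318448 at this income.
η = (dQ/dI)·(I/Q) = -0.00318448 × (20866/576.105) = -0.12.
Since η < 0, the good is an inferior good.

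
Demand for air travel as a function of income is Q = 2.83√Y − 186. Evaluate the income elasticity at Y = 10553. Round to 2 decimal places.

At Y = 10553: Q = 104.720.
dQ/dY = 2.83/(2√Y) = 0.0137743 at this income.
η = (dQ/dY)·(Y/Q) = 0.0137743 × (10553/104.720) = 1.39.

1.39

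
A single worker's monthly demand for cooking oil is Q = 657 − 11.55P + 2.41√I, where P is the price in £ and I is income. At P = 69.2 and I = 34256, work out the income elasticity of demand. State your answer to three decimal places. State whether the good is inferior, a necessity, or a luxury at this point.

0.734 (necessity)

At P = 69.2, I = 34256: Q = 303.792.
Holding P constant, ∂Q/∂I = 2.41/(2√I) = 0.00651057.
η_I = (∂Q/∂I)·(I/Q) = 0.00651057 × (34256/303.792) = 0.734.
Since 0 < η < 1, this is a necessity.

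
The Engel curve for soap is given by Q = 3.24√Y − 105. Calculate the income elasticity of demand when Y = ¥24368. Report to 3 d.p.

At Y = 24368: Q = 400.772.
dQ/dY = 3.24/(2√Y) = 0.0103778 at this income.
η = (dQ/dY)·(Y/Q) = 0.0103778 × (24368/400.772) = 0.631.

0.631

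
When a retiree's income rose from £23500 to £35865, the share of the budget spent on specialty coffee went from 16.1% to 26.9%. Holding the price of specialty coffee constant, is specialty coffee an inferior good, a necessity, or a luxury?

luxury

The budget share rises as income rises, so η > 1.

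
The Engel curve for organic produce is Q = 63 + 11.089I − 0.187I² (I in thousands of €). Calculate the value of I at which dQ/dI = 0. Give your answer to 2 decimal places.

29.65

dQ/dI = 11.089 − 0.374I.
The good is inferior where dQ/dI < 0. Setting dQ/dI = 0 gives I = 11.089 / 0.374 = 29.65.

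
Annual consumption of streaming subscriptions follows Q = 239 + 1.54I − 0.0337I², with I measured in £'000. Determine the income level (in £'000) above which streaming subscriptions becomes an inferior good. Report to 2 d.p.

dQ/dI = 1.54 − 0.0674I.
The good is inferior where dQ/dI < 0. Setting dQ/dI = 0 gives I = 1.54 / 0.0674 = 22.85.

22.85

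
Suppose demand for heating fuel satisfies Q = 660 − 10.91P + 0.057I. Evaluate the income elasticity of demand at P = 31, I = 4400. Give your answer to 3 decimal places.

At P = 31, I = 4400: Q = 572.590.
Holding P constant, ∂Q/∂I = 0.057.
η_I = (∂Q/∂I)·(I/Q) = 0.057 × (4400/572.590) = 0.438.

0.438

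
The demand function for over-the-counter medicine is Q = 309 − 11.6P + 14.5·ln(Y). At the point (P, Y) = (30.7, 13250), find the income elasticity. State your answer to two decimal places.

0.16

At P = 30.7, Y = 13250: Q = 90.510.
Holding P constant, ∂Q/∂Y = 14.5/Y = 0.00109434.
η_Y = (∂Q/∂Y)·(Y/Q) = 0.00109434 × (13250/90.510) = 0.16.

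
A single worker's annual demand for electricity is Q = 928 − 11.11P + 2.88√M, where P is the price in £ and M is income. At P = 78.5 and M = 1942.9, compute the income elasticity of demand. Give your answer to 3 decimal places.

0.347

At P = 78.5, M = 1942.9: Q = 182.811.
Holding P constant, ∂Q/∂M = 2.88/(2√M) = 0.0326691.
η_M = (∂Q/∂M)·(M/Q) = 0.0326691 × (1942.9/182.811) = 0.347.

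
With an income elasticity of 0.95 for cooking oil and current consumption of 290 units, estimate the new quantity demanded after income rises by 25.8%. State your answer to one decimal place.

%ΔQ ≈ η × %ΔI = 0.95 × 25.8% = 24.51%.
New Q ≈ 290 × (1 + 0.2451) = 361.1.

361.1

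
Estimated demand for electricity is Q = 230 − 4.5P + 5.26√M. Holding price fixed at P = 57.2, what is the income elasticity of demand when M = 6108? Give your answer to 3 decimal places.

0.536

At P = 57.2, M = 6108: Q = 383.688.
Holding P constant, ∂Q/∂M = 5.26/(2√M) = 0.0336516.
η_M = (∂Q/∂M)·(M/Q) = 0.0336516 × (6108/383.688) = 0.536.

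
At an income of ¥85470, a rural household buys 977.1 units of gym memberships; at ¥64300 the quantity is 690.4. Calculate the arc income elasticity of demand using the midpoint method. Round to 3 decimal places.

ΔQ = 690.4 − 977.1 = -286.7; midpoint Q̄ = (977.1 + 690.4)/2 = 833.75.
ΔI = 64300 − 85470 = -21170; midpoint Ī = (85470 + 64300)/2 = 74885.
η = (ΔQ/Q̄) ÷ (ΔI/Ī) = (-286.7/833.75) ÷ (-21170/74885) = 1.216.

1.216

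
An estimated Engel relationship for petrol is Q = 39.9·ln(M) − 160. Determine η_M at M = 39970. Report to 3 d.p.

At M = 39970: Q = 262.776.
dQ/dM = 39.9/M = 0.000998249 at this income.
η = (dQ/dM)·(M/Q) = 0.000998249 × (39970/262.776) = 0.152.

0.152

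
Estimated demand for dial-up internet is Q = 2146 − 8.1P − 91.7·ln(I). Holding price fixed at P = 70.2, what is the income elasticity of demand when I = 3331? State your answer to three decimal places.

-0.110

At P = 70.2, I = 3331: Q = 833.599.
Holding P constant, ∂Q/∂I = -91.7/I = -0.0275293.
η_I = (∂Q/∂I)·(I/Q) = -0.0275293 × (3331/833.599) = -0.110.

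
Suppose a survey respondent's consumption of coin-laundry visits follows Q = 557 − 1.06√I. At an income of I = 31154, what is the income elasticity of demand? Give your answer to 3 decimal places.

-0.253

At I = 31154: Q = 369.905.
dQ/dI = -1.06/(2√I) = -0.00300275 at this income.
η = (dQ/dI)·(I/Q) = -0.00300275 × (31154/369.905) = -0.253.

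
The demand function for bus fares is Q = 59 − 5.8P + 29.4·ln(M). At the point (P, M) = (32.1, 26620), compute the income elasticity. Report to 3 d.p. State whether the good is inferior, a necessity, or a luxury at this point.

At P = 32.1, M = 26620: Q = 172.389.
Holding P constant, ∂Q/∂M = 29.4/M = 0.00110443.
η_M = (∂Q/∂M)·(M/Q) = 0.00110443 × (26620/172.389) = 0.171.
Since 0 < η < 1, this is a necessity.

0.171 (necessity)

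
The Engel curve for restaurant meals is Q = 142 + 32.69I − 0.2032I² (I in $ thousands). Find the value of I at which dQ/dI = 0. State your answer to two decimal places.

80.44

dQ/dI = 32.69 − 0.4064I.
The good is inferior where dQ/dI < 0. Setting dQ/dI = 0 gives I = 32.69 / 0.4064 = 80.44.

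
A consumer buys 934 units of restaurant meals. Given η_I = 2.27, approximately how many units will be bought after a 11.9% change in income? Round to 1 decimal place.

1186.3

%ΔQ ≈ η × %ΔI = 2.27 × 11.9% = 27.013%.
New Q ≈ 934 × (1 + 0.27013) = 1186.3.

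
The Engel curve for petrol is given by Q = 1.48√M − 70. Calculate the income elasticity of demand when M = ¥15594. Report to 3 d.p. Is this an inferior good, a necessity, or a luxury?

0.805 (necessity)

At M = 15594: Q = 114.816.
dQ/dM = 1.48/(2√M) = 0.00592588 at this income.
η = (dQ/dM)·(M/Q) = 0.00592588 × (15594/114.816) = 0.805.
Since 0 < η < 1, the good is a necessity.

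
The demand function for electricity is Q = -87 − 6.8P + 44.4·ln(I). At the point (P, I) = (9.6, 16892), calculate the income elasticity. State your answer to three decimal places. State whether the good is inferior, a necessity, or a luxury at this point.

At P = 9.6, I = 16892: Q = 279.936.
Holding P constant, ∂Q/∂I = 44.4/I = 0.00262846.
η_I = (∂Q/∂I)·(I/Q) = 0.00262846 × (16892/279.936) = 0.159.
Since 0 < η < 1, this is a necessity.

0.159 (necessity)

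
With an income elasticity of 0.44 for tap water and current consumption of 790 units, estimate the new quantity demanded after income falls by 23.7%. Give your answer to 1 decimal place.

707.6

%ΔQ ≈ η × %ΔI = 0.44 × (-23.7%) = -10.428%.
New Q ≈ 790 × (1 − 0.10428) = 707.6.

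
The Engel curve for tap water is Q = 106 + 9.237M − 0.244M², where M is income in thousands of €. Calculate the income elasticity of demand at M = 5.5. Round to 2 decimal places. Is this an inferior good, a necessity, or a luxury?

At M = 5.5: Q = 149.4225.
dQ/dM = 9.237 − 0.488M = 6.55300.
η = (dQ/dM)·(M/Q) = 6.55300 × (5.5/149.4225) = 0.24.
0 < η < 1 ⇒ necessity.

0.24 (necessity)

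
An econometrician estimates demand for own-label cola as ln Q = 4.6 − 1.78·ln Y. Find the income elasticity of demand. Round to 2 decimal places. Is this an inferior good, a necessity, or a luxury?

-1.78 (inferior good)

In a log-linear demand, the coefficient on ln Y is the income elasticity.
So η = -1.78.
η < 0 ⇒ inferior good.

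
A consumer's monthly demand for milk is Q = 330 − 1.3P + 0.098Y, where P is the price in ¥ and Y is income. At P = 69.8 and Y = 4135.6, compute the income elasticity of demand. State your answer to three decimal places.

At P = 69.8, Y = 4135.6: Q = 644.549.
Holding P constant, ∂Q/∂Y = 0.098.
η_Y = (∂Q/∂Y)·(Y/Q) = 0.098 × (4135.6/644.549) = 0.629.

0.629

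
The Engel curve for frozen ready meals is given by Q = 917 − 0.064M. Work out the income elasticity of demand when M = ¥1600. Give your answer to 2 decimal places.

-0.13

At M = 1600: Q = 814.600.
dQ/dM = −0.064.
η = (dQ/dM)·(M/Q) = -0.064 × (1600/814.600) = -0.13.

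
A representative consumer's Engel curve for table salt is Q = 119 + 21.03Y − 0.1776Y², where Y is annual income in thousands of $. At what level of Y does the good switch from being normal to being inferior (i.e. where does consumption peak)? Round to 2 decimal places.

59.21

dQ/dY = 21.03 − 0.3552Y.
The good is inferior where dQ/dY < 0. Setting dQ/dY = 0 gives Y = 21.03 / 0.3552 = 59.21.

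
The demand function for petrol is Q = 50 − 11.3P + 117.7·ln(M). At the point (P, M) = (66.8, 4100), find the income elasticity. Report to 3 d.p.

At P = 66.8, M = 4100: Q = 274.276.
Holding P constant, ∂Q/∂M = 117.7/M = 0.0287073.
η_M = (∂Q/∂M)·(M/Q) = 0.0287073 × (4100/274.276) = 0.429.

0.429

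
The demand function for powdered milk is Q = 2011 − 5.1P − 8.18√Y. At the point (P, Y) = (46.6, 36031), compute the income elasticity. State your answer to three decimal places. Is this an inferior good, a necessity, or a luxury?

-3.519 (inferior good)

At P = 46.6, Y = 36031: Q = 220.626.
Holding P constant, ∂Q/∂Y = -8.18/(2√Y) = -0.0215469.
η_Y = (∂Q/∂Y)·(Y/Q) = -0.0215469 × (36031/220.626) = -3.519.
Since η < 0, this is an inferior good.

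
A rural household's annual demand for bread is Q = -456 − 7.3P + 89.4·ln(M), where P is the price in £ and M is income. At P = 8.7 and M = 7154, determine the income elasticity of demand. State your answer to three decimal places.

0.326

At P = 8.7, M = 7154: Q = 273.953.
Holding P constant, ∂Q/∂M = 89.4/M = 0.0124965.
η_M = (∂Q/∂M)·(M/Q) = 0.0124965 × (7154/273.953) = 0.326.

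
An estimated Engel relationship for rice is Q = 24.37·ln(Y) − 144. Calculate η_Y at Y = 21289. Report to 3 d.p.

At Y = 21289: Q = 98.870.
dQ/dY = 24.37/Y = 0.00114472 at this income.
η = (dQ/dY)·(Y/Q) = 0.00114472 × (21289/98.870) = 0.246.

0.246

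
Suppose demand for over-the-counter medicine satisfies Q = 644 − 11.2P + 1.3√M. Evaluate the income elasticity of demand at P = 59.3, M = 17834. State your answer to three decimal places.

At P = 59.3, M = 17834: Q = 153.447.
Holding P constant, ∂Q/∂M = 1.3/(2√M) = 0.00486731.
η_M = (∂Q/∂M)·(M/Q) = 0.00486731 × (17834/153.447) = 0.566.

0.566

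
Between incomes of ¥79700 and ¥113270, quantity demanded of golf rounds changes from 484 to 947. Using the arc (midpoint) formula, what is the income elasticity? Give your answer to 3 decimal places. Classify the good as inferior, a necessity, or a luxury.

ΔQ = 947 − 484 = 463; midpoint Q̄ = (484 + 947)/2 = 715.5.
ΔI = 113270 − 79700 = 33570; midpoint Ī = (79700 + 113270)/2 = 96485.
η = (ΔQ/Q̄) ÷ (ΔI/Ī) = (463/715.5) ÷ (33570/96485) = 1.860.
η > 1 ⇒ luxury.

1.860 (luxury)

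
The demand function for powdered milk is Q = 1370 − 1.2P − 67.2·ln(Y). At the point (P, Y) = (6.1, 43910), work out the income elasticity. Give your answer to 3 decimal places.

-0.104

At P = 6.1, Y = 43910: Q = 644.319.
Holding P constant, ∂Q/∂Y = -67.2/Y = -0.0015304.
η_Y = (∂Q/∂Y)·(Y/Q) = -0.0015304 × (43910/644.319) = -0.104.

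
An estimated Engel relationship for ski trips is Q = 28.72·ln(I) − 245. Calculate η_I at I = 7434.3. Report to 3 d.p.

2.609

At I = 7434.3: Q = 11.006.
dQ/dI = 28.72/I = 0.00386317 at this income.
η = (dQ/dI)·(I/Q) = 0.00386317 × (7434.3/11.006) = 2.609.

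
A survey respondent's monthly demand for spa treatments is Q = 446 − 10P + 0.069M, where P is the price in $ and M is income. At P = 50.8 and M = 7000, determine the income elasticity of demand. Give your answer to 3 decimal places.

1.147

At P = 50.8, M = 7000: Q = 421.000.
Holding P constant, ∂Q/∂M = 0.069.
η_M = (∂Q/∂M)·(M/Q) = 0.069 × (7000/421.000) = 1.147.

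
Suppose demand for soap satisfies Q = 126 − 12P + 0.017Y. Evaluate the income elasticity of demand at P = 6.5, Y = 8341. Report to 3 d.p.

At P = 6.5, Y = 8341: Q = 189.797.
Holding P constant, ∂Q/∂Y = 0.017.
η_Y = (∂Q/∂Y)·(Y/Q) = 0.017 × (8341/189.797) = 0.747.

0.747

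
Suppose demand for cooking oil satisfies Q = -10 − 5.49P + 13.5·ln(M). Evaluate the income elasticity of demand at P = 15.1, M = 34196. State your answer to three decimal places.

At P = 15.1, M = 34196: Q = 48.039.
Holding P constant, ∂Q/∂M = 13.5/M = 0.000394783.
η_M = (∂Q/∂M)·(M/Q) = 0.000394783 × (34196/48.039) = 0.281.

0.281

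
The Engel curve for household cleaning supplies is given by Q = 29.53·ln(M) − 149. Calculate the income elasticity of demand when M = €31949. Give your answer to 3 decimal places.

At M = 31949: Q = 157.282.
dQ/dM = 29.53/M = 0.000924286 at this income.
η = (dQ/dM)·(M/Q) = 0.000924286 × (31949/157.282) = 0.188.

0.188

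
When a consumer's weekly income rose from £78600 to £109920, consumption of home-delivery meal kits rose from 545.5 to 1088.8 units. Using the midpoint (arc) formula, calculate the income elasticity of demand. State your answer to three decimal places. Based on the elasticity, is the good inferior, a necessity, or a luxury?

2.001 (luxury)

ΔQ = 1088.8 − 545.5 = 543.3; midpoint Q̄ = (545.5 + 1088.8)/2 = 817.15.
ΔI = 109920 − 78600 = 31320; midpoint Ī = (78600 + 109920)/2 = 94260.
η = (ΔQ/Q̄) ÷ (ΔI/Ī) = (543.3/817.15) ÷ (31320/94260) = 2.001.
η > 1 ⇒ luxury.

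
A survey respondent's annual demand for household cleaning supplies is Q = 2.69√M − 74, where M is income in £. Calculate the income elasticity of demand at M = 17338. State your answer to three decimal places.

At M = 17338: Q = 280.203.
dQ/dM = 2.69/(2√M) = 0.0102146 at this income.
η = (dQ/dM)·(M/Q) = 0.0102146 × (17338/280.203) = 0.632.

0.632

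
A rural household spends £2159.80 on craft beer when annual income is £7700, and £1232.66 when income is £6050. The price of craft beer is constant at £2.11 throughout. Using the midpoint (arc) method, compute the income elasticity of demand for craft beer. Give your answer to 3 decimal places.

With a constant price, Q₁ = 2159.80/2.11 = 1023.602 and Q₂ = 1232.66/2.11 = 584.199 (equivalently, work directly with expenditure since P cancels).
Midpoint %ΔQ = (1232.66 − 2159.80)/1696.23 = -0.54659; midpoint %ΔI = (6050 − 7700)/6875 = -0.24000.
η = -0.54659 / -0.24000 = 2.277.

2.277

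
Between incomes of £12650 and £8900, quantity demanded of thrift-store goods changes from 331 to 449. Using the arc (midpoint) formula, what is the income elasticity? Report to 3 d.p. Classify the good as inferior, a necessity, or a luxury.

-0.869 (inferior good)

ΔQ = 449 − 331 = 118; midpoint Q̄ = (331 + 449)/2 = 390.
ΔI = 8900 − 12650 = -3750; midpoint Ī = (12650 + 8900)/2 = 10775.
η = (ΔQ/Q̄) ÷ (ΔI/Ī) = (118/390) ÷ (-3750/10775) = -0.869.
η < 0 ⇒ inferior good.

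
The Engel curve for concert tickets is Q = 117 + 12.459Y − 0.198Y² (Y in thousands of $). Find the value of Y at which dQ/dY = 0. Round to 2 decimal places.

dQ/dY = 12.459 − 0.396Y.
The good is inferior where dQ/dY < 0. Setting dQ/dY = 0 gives Y = 12.459 / 0.396 = 31.46.

31.46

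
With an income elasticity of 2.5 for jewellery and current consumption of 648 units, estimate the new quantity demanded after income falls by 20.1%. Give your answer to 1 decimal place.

322.4

%ΔQ ≈ η × %ΔI = 2.5 × (-20.1%) = -50.25%.
New Q ≈ 648 × (1 − 0.5025) = 322.4.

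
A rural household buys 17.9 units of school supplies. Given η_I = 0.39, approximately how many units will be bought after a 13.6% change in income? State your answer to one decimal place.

18.8

%ΔQ ≈ η × %ΔI = 0.39 × 13.6% = 5.304%.
New Q ≈ 17.9 × (1 + 0.05304) = 18.8.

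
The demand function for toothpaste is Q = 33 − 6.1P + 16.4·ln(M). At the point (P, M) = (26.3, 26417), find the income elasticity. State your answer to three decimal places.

0.415

At P = 26.3, M = 26417: Q = 39.551.
Holding P constant, ∂Q/∂M = 16.4/M = 0.000620812.
η_M = (∂Q/∂M)·(M/Q) = 0.000620812 × (26417/39.551) = 0.415.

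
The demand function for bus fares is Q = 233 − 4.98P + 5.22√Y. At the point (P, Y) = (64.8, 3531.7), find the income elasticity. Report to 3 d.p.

0.703

At P = 64.8, Y = 3531.7: Q = 220.511.
Holding P constant, ∂Q/∂Y = 5.22/(2√Y) = 0.0439186.
η_Y = (∂Q/∂Y)·(Y/Q) = 0.0439186 × (3531.7/220.511) = 0.703.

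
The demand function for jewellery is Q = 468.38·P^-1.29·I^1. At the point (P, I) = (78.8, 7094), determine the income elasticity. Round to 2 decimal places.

For a multiplicative demand Q = A·P^α·I^β, the income elasticity is β everywhere.
Here β = 1, so η = 1.00.

1.00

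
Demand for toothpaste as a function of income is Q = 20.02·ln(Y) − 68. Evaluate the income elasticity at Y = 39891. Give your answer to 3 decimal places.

0.139

At Y = 39891: Q = 144.090.
dQ/dY = 20.02/Y = 0.000501868 at this income.
η = (dQ/dY)·(Y/Q) = 0.000501868 × (39891/144.090) = 0.139.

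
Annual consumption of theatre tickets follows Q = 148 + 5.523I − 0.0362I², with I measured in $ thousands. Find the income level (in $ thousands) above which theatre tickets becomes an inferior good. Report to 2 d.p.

76.28

dQ/dI = 5.523 − 0.0724I.
The good is inferior where dQ/dI < 0. Setting dQ/dI = 0 gives I = 5.523 / 0.0724 = 76.28.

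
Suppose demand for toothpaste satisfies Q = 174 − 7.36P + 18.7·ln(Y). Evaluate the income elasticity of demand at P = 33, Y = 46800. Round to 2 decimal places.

0.14

At P = 33, Y = 46800: Q = 132.213.
Holding P constant, ∂Q/∂Y = 18.7/Y = 0.000399573.
η_Y = (∂Q/∂Y)·(Y/Q) = 0.000399573 × (46800/132.213) = 0.14.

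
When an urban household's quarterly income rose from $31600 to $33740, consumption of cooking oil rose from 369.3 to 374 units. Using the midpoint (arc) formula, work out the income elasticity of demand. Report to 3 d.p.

ΔQ = 374 − 369.3 = 4.7; midpoint Q̄ = (369.3 + 374)/2 = 371.65.
ΔI = 33740 − 31600 = 2140; midpoint Ī = (31600 + 33740)/2 = 32670.
η = (ΔQ/Q̄) ÷ (ΔI/Ī) = (4.7/371.65) ÷ (2140/32670) = 0.193.

0.193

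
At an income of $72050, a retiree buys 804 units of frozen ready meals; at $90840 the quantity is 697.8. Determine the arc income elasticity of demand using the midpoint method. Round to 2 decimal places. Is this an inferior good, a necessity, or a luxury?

-0.61 (inferior good)

ΔQ = 697.8 − 804 = -106.2; midpoint Q̄ = (804 + 697.8)/2 = 750.9.
ΔI = 90840 − 72050 = 18790; midpoint Ī = (72050 + 90840)/2 = 81445.
η = (ΔQ/Q̄) ÷ (ΔI/Ī) = (-106.2/750.9) ÷ (18790/81445) = -0.61.
η < 0 ⇒ inferior good.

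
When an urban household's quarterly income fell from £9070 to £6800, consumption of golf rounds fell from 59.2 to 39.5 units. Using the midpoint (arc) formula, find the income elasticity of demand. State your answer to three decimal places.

1.395

ΔQ = 39.5 − 59.2 = -19.7; midpoint Q̄ = (59.2 + 39.5)/2 = 49.35.
ΔI = 6800 − 9070 = -2270; midpoint Ī = (9070 + 6800)/2 = 7935.
η = (ΔQ/Q̄) ÷ (ΔI/Ī) = (-19.7/49.35) ÷ (-2270/7935) = 1.395.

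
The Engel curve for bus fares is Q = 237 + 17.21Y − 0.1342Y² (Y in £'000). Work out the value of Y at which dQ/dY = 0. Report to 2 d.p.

64.12

dQ/dY = 17.21 − 0.2684Y.
The good is inferior where dQ/dY < 0. Setting dQ/dY = 0 gives Y = 17.21 / 0.2684 = 64.12.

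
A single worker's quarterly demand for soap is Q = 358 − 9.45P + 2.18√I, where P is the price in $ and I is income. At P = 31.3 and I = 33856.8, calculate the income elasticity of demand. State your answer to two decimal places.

0.43

At P = 31.3, I = 33856.8: Q = 463.340.
Holding P constant, ∂Q/∂I = 2.18/(2√I) = 0.00592384.
η_I = (∂Q/∂I)·(I/Q) = 0.00592384 × (33856.8/463.340) = 0.43.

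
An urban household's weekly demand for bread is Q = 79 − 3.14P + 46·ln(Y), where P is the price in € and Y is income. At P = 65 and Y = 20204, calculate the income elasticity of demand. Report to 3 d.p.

At P = 65, Y = 20204: Q = 330.927.
Holding P constant, ∂Q/∂Y = 46/Y = 0.00227678.
η_Y = (∂Q/∂Y)·(Y/Q) = 0.00227678 × (20204/330.927) = 0.139.

0.139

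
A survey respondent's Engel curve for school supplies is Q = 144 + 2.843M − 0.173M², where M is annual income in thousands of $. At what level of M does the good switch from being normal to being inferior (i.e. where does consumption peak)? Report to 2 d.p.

dQ/dM = 2.843 − 0.346M.
The good is inferior where dQ/dM < 0. Setting dQ/dM = 0 gives M = 2.843 / 0.346 = 8.22.

8.22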